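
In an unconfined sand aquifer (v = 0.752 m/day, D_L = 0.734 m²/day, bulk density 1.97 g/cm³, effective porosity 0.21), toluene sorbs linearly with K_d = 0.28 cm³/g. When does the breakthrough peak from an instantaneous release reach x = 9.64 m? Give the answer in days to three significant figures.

Retardation factor R = 1 + ρ_b·K_d/n = 1 + 1.97 × 0.28/0.21 = 3.627.
Sorption retards both mechanisms: v_R = v/R = 0.2073 m/day, D_R = D/R = 0.2024 m²/day.
Peak time from v_R²t² + 2D_R t − x² = 0: t = (√(D_R² + v_R²x²) − D_R)/v_R².
√(D_R² + v_R²x²) = √(0.2024² + 0.2073² × 9.64²) = 2.009; v_R² = 0.04297.
t = (2.009 − 0.2024)/0.04297 = 42.0 days.

42.0 days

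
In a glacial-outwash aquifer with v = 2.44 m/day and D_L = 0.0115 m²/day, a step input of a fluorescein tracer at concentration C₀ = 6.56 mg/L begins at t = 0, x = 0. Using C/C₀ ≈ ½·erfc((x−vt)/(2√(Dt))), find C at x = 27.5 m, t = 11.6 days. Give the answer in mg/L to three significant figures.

For a continuous step input, C/C₀ ≈ ½·erfc((x−vt)/(2√(Dt))).
vt = 2.44 × 11.6 = 28.304 m and 2√(Dt) = 2√(0.0115 × 11.6) = 0.7305 m.
Argument (x−vt)/(2√(Dt)) = (27.5 − 28.304)/0.7305 = -1.101; ½·erfc(-1.101) = 0.9403.
C = 6.56 × 0.9403 = 6.17 mg/L.

6.17 mg/L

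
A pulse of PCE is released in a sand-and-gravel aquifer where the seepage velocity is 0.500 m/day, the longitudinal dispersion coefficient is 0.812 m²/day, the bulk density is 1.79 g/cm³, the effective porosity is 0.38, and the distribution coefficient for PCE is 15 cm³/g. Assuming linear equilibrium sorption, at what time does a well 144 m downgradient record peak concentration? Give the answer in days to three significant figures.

20400 days

Retardation factor R = 1 + ρ_b·K_d/n = 1 + 1.79 × 15/0.38 = 71.66.
Sorption retards both mechanisms: v_R = v/R = 0.006977 m/day, D_R = D/R = 0.01133 m²/day.
Peak time from v_R²t² + 2D_R t − x² = 0: t = (√(D_R² + v_R²x²) − D_R)/v_R².
√(D_R² + v_R²x²) = √(0.01133² + 0.006977² × 144²) = 1.005; v_R² = 4.868e-05.
t = (1.005 − 0.01133)/4.868e-05 = 20400 days.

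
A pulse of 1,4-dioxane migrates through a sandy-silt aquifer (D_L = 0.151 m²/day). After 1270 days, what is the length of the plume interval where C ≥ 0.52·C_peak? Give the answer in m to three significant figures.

The plume is Gaussian with σ = √(2Dt) = √(2 × 0.151 × 1270) = 19.58 m.
C/C_peak = exp(−Δx²/(2σ²)) = 0.52 ⇒ Δx = σ·√(−2 ln 0.52) = 19.58 × 1.144 = 22.40 m.
Width = 2Δx = 44.8 m.

44.8 m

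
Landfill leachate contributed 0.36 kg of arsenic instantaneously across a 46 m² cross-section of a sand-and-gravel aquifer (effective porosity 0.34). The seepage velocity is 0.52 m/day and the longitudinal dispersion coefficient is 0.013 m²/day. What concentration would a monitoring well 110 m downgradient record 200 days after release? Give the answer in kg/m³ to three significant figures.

0.000126 kg/m³

For an instantaneous plane source, C(x,t) = M/(n_e·A·√(4πDt)) · exp(−(x−vt)²/(4Dt)), with n_e·A the pore (flow) area.
Plume center vt = 0.52 × 200 = 104 m, so the well at 110 m is 6 m downgradient of the peak.
√(4πDt) = 5.716 m, giving peak height M/(n_e·A·√(4πDt)) = 0.36/(0.34 × 46 × 5.716) = 0.004027 kg/m³.
(x−vt)²/(4Dt) = (6)²/(4 × 0.013 × 200) = 3.462; exp(−3.462) = 0.03137.
C = 0.004027 × 0.03137 = 0.000126 kg/m³.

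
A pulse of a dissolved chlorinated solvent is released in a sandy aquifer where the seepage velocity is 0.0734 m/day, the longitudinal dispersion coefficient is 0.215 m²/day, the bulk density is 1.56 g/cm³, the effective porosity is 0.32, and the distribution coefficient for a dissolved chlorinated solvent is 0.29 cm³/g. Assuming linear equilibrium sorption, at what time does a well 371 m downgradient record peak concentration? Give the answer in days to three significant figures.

Retardation factor R = 1 + ρ_b·K_d/n = 1 + 1.56 × 0.29/0.32 = 2.414.
Sorption retards both mechanisms: v_R = v/R = 0.03041 m/day, D_R = D/R = 0.08906 m²/day.
Peak time from v_R²t² + 2D_R t − x² = 0: t = (√(D_R² + v_R²x²) − D_R)/v_R².
√(D_R² + v_R²x²) = √(0.08906² + 0.03041² × 371²) = 11.28; v_R² = 0.0009248.
t = (11.28 − 0.08906)/0.0009248 = 12100 days.

12100 days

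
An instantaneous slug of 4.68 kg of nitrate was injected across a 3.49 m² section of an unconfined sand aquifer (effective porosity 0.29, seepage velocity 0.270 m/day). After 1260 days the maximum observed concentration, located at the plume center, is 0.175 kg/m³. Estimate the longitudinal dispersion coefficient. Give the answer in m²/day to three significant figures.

0.0441 m²/day

At the plume center C_max = M/(n_e·A·√(4πDt)), so D = M²/(4πt·(n_e·A·C_max)²).
n_e·A·C_max = 0.29 × 3.49 × 0.175 = 0.1771 kg/m.
D = 4.68²/(4π × 1260 × 0.1771²) = 0.0441 m²/day.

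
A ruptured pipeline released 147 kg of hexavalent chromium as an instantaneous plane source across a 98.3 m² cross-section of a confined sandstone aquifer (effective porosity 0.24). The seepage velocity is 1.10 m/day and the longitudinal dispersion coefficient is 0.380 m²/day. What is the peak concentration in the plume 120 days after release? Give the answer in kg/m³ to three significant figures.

The peak of an instantaneous 1D plume sits at x = vt; there the Gaussian factor is 1 and C_max = M/(n_e·A·√(4πDt)), where n_e·A is the pore area the mass is dissolved in.
√(4πDt) = √(4π × 0.380 × 120) = 23.94 m, so C_max = 147/(0.24 × 98.3 × 23.94) = 0.260 kg/m³.

0.260 kg/m³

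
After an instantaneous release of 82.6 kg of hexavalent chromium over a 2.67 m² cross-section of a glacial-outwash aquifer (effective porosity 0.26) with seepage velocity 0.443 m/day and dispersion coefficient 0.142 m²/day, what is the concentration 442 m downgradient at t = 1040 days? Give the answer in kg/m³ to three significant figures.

For an instantaneous plane source, C(x,t) = M/(n_e·A·√(4πDt)) · exp(−(x−vt)²/(4Dt)), with n_e·A the pore (flow) area.
Plume center vt = 0.443 × 1040 = 460.72 m, so the well at 442 m is 18.72 m upgradient of the peak.
√(4πDt) = 43.08 m, giving peak height M/(n_e·A·√(4πDt)) = 82.6/(0.26 × 2.67 × 43.08) = 2.762 kg/m³.
(x−vt)²/(4Dt) = (-18.72)²/(4 × 0.142 × 1040) = 0.5932; exp(−0.5932) = 0.5526.
C = 2.762 × 0.5526 = 1.53 kg/m³.

1.53 kg/m³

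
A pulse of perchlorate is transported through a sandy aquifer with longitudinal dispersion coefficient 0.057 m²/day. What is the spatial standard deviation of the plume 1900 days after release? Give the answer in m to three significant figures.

Dispersive spreading gives a Gaussian with σ² = 2Dt; advection only shifts the center.
σ = √(2 × 0.057 × 1900) = 14.7 m.

14.7 m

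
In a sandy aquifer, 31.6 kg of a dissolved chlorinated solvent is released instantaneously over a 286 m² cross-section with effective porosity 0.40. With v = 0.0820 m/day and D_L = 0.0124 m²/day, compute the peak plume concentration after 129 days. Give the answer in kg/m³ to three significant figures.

The peak of an instantaneous 1D plume sits at x = vt; there the Gaussian factor is 1 and C_max = M/(n_e·A·√(4πDt)), where n_e·A is the pore area the mass is dissolved in.
√(4πDt) = √(4π × 0.0124 × 129) = 4.483 m, so C_max = 31.6/(0.40 × 286 × 4.483) = 0.0616 kg/m³.

0.0616 kg/m³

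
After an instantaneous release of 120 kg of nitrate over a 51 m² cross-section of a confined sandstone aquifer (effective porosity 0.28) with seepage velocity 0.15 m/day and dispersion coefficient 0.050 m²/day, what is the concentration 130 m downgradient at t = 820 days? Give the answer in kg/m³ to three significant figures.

For an instantaneous plane source, C(x,t) = M/(n_e·A·√(4πDt)) · exp(−(x−vt)²/(4Dt)), with n_e·A the pore (flow) area.
Plume center vt = 0.15 × 820 = 123 m, so the well at 130 m is 7 m downgradient of the peak.
√(4πDt) = 22.70 m, giving peak height M/(n_e·A·√(4πDt)) = 120/(0.28 × 51 × 22.70) = 0.3702 kg/m³.
(x−vt)²/(4Dt) = (7)²/(4 × 0.050 × 820) = 0.2988; exp(−0.2988) = 0.7417.
C = 0.3702 × 0.7417 = 0.275 kg/m³.

0.275 kg/m³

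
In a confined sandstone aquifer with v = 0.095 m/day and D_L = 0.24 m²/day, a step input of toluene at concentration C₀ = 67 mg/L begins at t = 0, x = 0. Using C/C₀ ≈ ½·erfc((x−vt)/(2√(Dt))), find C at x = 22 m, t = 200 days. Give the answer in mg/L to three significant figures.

25.4 mg/L

For a continuous step input, C/C₀ ≈ ½·erfc((x−vt)/(2√(Dt))).
vt = 0.095 × 200 = 19 m and 2√(Dt) = 2√(0.24 × 200) = 13.86 m.
Argument (x−vt)/(2√(Dt)) = (22 − 19)/13.86 = 0.2165; ½·erfc(0.2165) = 0.3797.
C = 67 × 0.3797 = 25.4 mg/L.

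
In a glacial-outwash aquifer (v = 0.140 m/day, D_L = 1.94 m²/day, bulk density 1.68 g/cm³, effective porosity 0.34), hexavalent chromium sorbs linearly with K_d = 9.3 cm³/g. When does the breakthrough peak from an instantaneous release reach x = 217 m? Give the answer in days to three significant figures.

Retardation factor R = 1 + ρ_b·K_d/n = 1 + 1.68 × 9.3/0.34 = 46.95.
Sorption retards both mechanisms: v_R = v/R = 0.002982 m/day, D_R = D/R = 0.04132 m²/day.
Peak time from v_R²t² + 2D_R t − x² = 0: t = (√(D_R² + v_R²x²) − D_R)/v_R².
√(D_R² + v_R²x²) = √(0.04132² + 0.002982² × 217²) = 0.6484; v_R² = 8.892e-06.
t = (0.6484 − 0.04132)/8.892e-06 = 68300 days.

68300 days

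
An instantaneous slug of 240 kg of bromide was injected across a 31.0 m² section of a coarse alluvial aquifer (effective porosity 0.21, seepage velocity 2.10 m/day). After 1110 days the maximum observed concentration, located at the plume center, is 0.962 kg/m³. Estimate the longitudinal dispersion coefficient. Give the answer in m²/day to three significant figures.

0.105 m²/day

At the plume center C_max = M/(n_e·A·√(4πDt)), so D = M²/(4πt·(n_e·A·C_max)²).
n_e·A·C_max = 0.21 × 31.0 × 0.962 = 6.263 kg/m.
D = 240²/(4π × 1110 × 6.263²) = 0.105 m²/day.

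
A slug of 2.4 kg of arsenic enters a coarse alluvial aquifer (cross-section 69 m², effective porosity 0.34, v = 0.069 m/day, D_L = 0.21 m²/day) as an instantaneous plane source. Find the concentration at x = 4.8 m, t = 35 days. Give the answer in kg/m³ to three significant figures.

For an instantaneous plane source, C(x,t) = M/(n_e·A·√(4πDt)) · exp(−(x−vt)²/(4Dt)), with n_e·A the pore (flow) area.
Plume center vt = 0.069 × 35 = 2.415 m, so the well at 4.8 m is 2.385 m downgradient of the peak.
√(4πDt) = 9.611 m, giving peak height M/(n_e·A·√(4πDt)) = 2.4/(0.34 × 69 × 9.611) = 0.01064 kg/m³.
(x−vt)²/(4Dt) = (2.385)²/(4 × 0.21 × 35) = 0.1935; exp(−0.1935) = 0.8241.
C = 0.01064 × 0.8241 = 0.00877 kg/m³.

0.00877 kg/m³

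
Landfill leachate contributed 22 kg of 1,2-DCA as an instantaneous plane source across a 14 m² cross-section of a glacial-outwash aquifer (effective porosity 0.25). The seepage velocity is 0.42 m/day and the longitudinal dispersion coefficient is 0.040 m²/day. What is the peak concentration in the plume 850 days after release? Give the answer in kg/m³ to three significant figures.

The peak of an instantaneous 1D plume sits at x = vt; there the Gaussian factor is 1 and C_max = M/(n_e·A·√(4πDt)), where n_e·A is the pore area the mass is dissolved in.
√(4πDt) = √(4π × 0.040 × 850) = 20.67 m, so C_max = 22/(0.25 × 14 × 20.67) = 0.304 kg/m³.

0.304 kg/m³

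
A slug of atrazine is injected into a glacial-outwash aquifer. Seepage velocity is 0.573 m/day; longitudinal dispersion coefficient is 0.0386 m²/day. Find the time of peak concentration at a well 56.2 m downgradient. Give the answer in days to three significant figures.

For the 1D instantaneous-source solution, setting ∂C/∂t = 0 at fixed x gives v²t² + 2Dt − x² = 0, so t = (√(D² + v²x²) − D)/v².
√(D² + v²x²) = √(0.0386² + 0.573² × 56.2²) = 32.20; v² = 0.328329.
t = (32.20 − 0.0386)/0.328329 = 98.0 days (vs. the pure-advection estimate x/v = 98.1 d).

98.0 days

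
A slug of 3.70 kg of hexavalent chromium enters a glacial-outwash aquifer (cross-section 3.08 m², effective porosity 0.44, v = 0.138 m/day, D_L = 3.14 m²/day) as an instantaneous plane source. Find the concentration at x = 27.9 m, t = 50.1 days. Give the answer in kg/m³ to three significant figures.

0.0305 kg/m³

For an instantaneous plane source, C(x,t) = M/(n_e·A·√(4πDt)) · exp(−(x−vt)²/(4Dt)), with n_e·A the pore (flow) area.
Plume center vt = 0.138 × 50.1 = 6.9138 m, so the well at 27.9 m is 20.9862 m downgradient of the peak.
√(4πDt) = 44.46 m, giving peak height M/(n_e·A·√(4πDt)) = 3.70/(0.44 × 3.08 × 44.46) = 0.06141 kg/m³.
(x−vt)²/(4Dt) = (20.9862)²/(4 × 3.14 × 50.1) = 0.6999; exp(−0.6999) = 0.4966.
C = 0.06141 × 0.4966 = 0.0305 kg/m³.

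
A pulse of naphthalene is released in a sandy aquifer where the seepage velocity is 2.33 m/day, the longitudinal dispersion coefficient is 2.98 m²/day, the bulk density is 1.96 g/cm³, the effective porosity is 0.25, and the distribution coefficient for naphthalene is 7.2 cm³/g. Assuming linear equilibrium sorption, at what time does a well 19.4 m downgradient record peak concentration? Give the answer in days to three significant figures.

Retardation factor R = 1 + ρ_b·K_d/n = 1 + 1.96 × 7.2/0.25 = 57.45.
Sorption retards both mechanisms: v_R = v/R = 0.04056 m/day, D_R = D/R = 0.05187 m²/day.
Peak time from v_R²t² + 2D_R t − x² = 0: t = (√(D_R² + v_R²x²) − D_R)/v_R².
√(D_R² + v_R²x²) = √(0.05187² + 0.04056² × 19.4²) = 0.7886; v_R² = 0.001645.
t = (0.7886 − 0.05187)/0.001645 = 448 days.

448 days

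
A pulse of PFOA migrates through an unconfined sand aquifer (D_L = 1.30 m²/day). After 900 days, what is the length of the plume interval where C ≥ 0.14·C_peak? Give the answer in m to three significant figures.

The plume is Gaussian with σ = √(2Dt) = √(2 × 1.30 × 900) = 48.37 m.
C/C_peak = exp(−Δx²/(2σ²)) = 0.14 ⇒ Δx = σ·√(−2 ln 0.14) = 48.37 × 1.983 = 95.92 m.
Width = 2Δx = 192 m.

192 m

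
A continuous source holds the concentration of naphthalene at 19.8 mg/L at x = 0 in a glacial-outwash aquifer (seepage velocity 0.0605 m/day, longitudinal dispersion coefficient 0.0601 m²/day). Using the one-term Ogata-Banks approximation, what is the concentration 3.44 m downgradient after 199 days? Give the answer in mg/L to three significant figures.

19.0 mg/L

For a continuous step input, C/C₀ ≈ ½·erfc((x−vt)/(2√(Dt))).
vt = 0.0605 × 199 = 12.0395 m and 2√(Dt) = 2√(0.0601 × 199) = 6.917 m.
Argument (x−vt)/(2√(Dt)) = (3.44 − 12.0395)/6.917 = -1.243; ½·erfc(-1.243) = 0.9606.
C = 19.8 × 0.9606 = 19.0 mg/L.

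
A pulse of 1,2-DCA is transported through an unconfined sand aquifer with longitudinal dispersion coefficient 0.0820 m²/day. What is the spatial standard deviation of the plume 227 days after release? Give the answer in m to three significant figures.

Dispersive spreading gives a Gaussian with σ² = 2Dt; advection only shifts the center.
σ = √(2 × 0.0820 × 227) = 6.10 m.

6.10 m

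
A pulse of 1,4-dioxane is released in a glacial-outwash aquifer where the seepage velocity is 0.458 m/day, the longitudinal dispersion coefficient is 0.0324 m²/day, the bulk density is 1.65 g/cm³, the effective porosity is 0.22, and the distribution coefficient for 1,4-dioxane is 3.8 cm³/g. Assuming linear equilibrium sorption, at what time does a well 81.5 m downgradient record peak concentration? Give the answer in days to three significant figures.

5240 days

Retardation factor R = 1 + ρ_b·K_d/n = 1 + 1.65 × 3.8/0.22 = 29.50.
Sorption retards both mechanisms: v_R = v/R = 0.01553 m/day, D_R = D/R = 0.001098 m²/day.
Peak time from v_R²t² + 2D_R t − x² = 0: t = (√(D_R² + v_R²x²) − D_R)/v_R².
√(D_R² + v_R²x²) = √(0.001098² + 0.01553² × 81.5²) = 1.266; v_R² = 0.0002412.
t = (1.266 − 0.001098)/0.0002412 = 5240 days.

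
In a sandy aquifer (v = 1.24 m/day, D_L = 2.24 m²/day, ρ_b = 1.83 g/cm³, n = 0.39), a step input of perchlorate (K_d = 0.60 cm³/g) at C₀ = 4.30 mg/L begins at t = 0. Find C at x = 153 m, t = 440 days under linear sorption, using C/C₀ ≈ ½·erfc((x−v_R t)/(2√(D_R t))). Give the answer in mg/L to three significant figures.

1.42 mg/L

Retardation factor R = 1 + ρ_b·K_d/n = 1 + 1.83 × 0.60/0.39 = 3.815.
Sorption retards both mechanisms: v_R = v/R = 0.3250 m/day, D_R = D/R = 0.5872 m²/day.
v_R·t = 0.3250 × 440 = 143 m; 2√(D_R t) = 32.15 m; argument = (153 − 143)/32.15 = 0.3110.
C = C₀ × ½·erfc(0.3110) = 4.30 × 0.3300 = 1.42 mg/L.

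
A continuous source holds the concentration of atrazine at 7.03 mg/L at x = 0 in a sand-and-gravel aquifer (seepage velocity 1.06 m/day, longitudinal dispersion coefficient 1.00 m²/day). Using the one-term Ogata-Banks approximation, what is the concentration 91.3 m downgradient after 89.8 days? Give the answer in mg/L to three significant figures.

For a continuous step input, C/C₀ ≈ ½·erfc((x−vt)/(2√(Dt))).
vt = 1.06 × 89.8 = 95.188 m and 2√(Dt) = 2√(1.00 × 89.8) = 18.95 m.
Argument (x−vt)/(2√(Dt)) = (91.3 − 95.188)/18.95 = -0.2052; ½·erfc(-0.2052) = 0.6142.
C = 7.03 × 0.6142 = 4.32 mg/L.

4.32 mg/L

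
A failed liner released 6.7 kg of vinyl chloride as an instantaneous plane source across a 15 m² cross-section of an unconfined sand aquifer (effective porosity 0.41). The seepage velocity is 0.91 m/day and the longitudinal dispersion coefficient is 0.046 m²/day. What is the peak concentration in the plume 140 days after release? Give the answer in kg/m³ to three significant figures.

The peak of an instantaneous 1D plume sits at x = vt; there the Gaussian factor is 1 and C_max = M/(n_e·A·√(4πDt)), where n_e·A is the pore area the mass is dissolved in.
√(4πDt) = √(4π × 0.046 × 140) = 8.996 m, so C_max = 6.7/(0.41 × 15 × 8.996) = 0.121 kg/m³.

0.121 kg/m³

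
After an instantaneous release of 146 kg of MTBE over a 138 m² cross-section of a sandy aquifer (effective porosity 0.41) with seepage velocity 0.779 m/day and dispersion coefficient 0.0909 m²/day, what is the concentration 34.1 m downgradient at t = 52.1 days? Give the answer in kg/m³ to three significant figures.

0.0363 kg/m³

For an instantaneous plane source, C(x,t) = M/(n_e·A·√(4πDt)) · exp(−(x−vt)²/(4Dt)), with n_e·A the pore (flow) area.
Plume center vt = 0.779 × 52.1 = 40.5859 m, so the well at 34.1 m is 6.4859 m upgradient of the peak.
√(4πDt) = 7.714 m, giving peak height M/(n_e·A·√(4πDt)) = 146/(0.41 × 138 × 7.714) = 0.3345 kg/m³.
(x−vt)²/(4Dt) = (-6.4859)²/(4 × 0.0909 × 52.1) = 2.221; exp(−2.221) = 0.1085.
C = 0.3345 × 0.1085 = 0.0363 kg/m³.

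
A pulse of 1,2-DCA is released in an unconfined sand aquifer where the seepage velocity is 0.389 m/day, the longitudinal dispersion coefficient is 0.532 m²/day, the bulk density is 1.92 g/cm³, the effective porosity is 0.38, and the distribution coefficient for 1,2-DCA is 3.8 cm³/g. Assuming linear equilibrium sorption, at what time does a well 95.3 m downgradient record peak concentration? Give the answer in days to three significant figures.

4880 days

Retardation factor R = 1 + ρ_b·K_d/n = 1 + 1.92 × 3.8/0.38 = 20.20.
Sorption retards both mechanisms: v_R = v/R = 0.01926 m/day, D_R = D/R = 0.02634 m²/day.
Peak time from v_R²t² + 2D_R t − x² = 0: t = (√(D_R² + v_R²x²) − D_R)/v_R².
√(D_R² + v_R²x²) = √(0.02634² + 0.01926² × 95.3²) = 1.836; v_R² = 0.0003709.
t = (1.836 − 0.02634)/0.0003709 = 4880 days.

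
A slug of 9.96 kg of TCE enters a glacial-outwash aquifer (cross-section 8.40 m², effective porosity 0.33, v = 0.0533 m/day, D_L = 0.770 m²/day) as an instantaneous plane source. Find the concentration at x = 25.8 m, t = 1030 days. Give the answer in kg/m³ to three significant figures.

0.0276 kg/m³

For an instantaneous plane source, C(x,t) = M/(n_e·A·√(4πDt)) · exp(−(x−vt)²/(4Dt)), with n_e·A the pore (flow) area.
Plume center vt = 0.0533 × 1030 = 54.899 m, so the well at 25.8 m is 29.099 m upgradient of the peak.
√(4πDt) = 99.83 m, giving peak height M/(n_e·A·√(4πDt)) = 9.96/(0.33 × 8.40 × 99.83) = 0.03599 kg/m³.
(x−vt)²/(4Dt) = (-29.099)²/(4 × 0.770 × 1030) = 0.2669; exp(−0.2669) = 0.7657.
C = 0.03599 × 0.7657 = 0.0276 kg/m³.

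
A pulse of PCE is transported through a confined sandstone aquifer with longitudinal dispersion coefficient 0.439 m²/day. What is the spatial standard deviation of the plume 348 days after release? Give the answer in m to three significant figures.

Dispersive spreading gives a Gaussian with σ² = 2Dt; advection only shifts the center.
σ = √(2 × 0.439 × 348) = 17.5 m.

17.5 m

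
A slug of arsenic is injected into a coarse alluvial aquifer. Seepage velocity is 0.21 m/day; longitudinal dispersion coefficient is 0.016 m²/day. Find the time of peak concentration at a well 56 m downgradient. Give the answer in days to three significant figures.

266 days

For the 1D instantaneous-source solution, setting ∂C/∂t = 0 at fixed x gives v²t² + 2Dt − x² = 0, so t = (√(D² + v²x²) − D)/v².
√(D² + v²x²) = √(0.016² + 0.21² × 56²) = 11.76; v² = 0.0441.
t = (11.76 − 0.016)/0.0441 = 266 days (vs. the pure-advection estimate x/v = 267 d).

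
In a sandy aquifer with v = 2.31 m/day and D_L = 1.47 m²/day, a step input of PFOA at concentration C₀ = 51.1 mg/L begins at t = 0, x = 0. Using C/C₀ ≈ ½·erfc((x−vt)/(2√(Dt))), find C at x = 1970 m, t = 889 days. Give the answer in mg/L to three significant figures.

For a continuous step input, C/C₀ ≈ ½·erfc((x−vt)/(2√(Dt))).
vt = 2.31 × 889 = 2053.59 m and 2√(Dt) = 2√(1.47 × 889) = 72.30 m.
Argument (x−vt)/(2√(Dt)) = (1970 − 2053.59)/72.30 = -1.156; ½·erfc(-1.156) = 0.9490.
C = 51.1 × 0.9490 = 48.5 mg/L.

48.5 mg/L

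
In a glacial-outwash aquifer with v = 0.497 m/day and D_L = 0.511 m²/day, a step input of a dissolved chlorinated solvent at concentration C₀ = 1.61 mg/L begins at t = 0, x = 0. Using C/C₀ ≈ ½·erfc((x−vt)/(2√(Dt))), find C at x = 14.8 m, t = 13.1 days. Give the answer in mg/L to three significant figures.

For a continuous step input, C/C₀ ≈ ½·erfc((x−vt)/(2√(Dt))).
vt = 0.497 × 13.1 = 6.5107 m and 2√(Dt) = 2√(0.511 × 13.1) = 5.175 m.
Argument (x−vt)/(2√(Dt)) = (14.8 − 6.5107)/5.175 = 1.602; ½·erfc(1.602) = 0.01174.
C = 1.61 × 0.01174 = 0.0189 mg/L.

0.0189 mg/L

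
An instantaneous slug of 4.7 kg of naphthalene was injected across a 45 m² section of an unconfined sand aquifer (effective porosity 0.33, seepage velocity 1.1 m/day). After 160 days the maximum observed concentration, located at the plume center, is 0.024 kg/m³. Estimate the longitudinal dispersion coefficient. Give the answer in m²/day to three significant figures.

At the plume center C_max = M/(n_e·A·√(4πDt)), so D = M²/(4πt·(n_e·A·C_max)²).
n_e·A·C_max = 0.33 × 45 × 0.024 = 0.3564 kg/m.
D = 4.7²/(4π × 160 × 0.3564²) = 0.0865 m²/day.

0.0865 m²/day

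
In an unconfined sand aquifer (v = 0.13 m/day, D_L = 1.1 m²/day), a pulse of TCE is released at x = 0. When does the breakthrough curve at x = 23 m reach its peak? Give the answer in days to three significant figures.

For the 1D instantaneous-source solution, setting ∂C/∂t = 0 at fixed x gives v²t² + 2Dt − x² = 0, so t = (√(D² + v²x²) − D)/v².
√(D² + v²x²) = √(1.1² + 0.13² × 23²) = 3.186; v² = 0.0169.
t = (3.186 − 1.1)/0.0169 = 123 days (vs. the pure-advection estimate x/v = 177 d).

123 days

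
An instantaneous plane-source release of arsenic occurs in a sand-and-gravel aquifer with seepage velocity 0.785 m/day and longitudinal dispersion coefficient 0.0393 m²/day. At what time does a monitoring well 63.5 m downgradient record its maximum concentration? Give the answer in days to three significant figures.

For the 1D instantaneous-source solution, setting ∂C/∂t = 0 at fixed x gives v²t² + 2Dt − x² = 0, so t = (√(D² + v²x²) − D)/v².
√(D² + v²x²) = √(0.0393² + 0.785² × 63.5²) = 49.85; v² = 0.616225.
t = (49.85 − 0.0393)/0.616225 = 80.8 days (vs. the pure-advection estimate x/v = 80.9 d).

80.8 days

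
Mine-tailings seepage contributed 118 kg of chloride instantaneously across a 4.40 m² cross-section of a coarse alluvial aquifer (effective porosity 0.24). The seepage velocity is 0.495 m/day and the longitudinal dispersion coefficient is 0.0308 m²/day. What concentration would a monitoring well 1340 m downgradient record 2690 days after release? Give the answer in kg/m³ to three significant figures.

2.79 kg/m³

For an instantaneous plane source, C(x,t) = M/(n_e·A·√(4πDt)) · exp(−(x−vt)²/(4Dt)), with n_e·A the pore (flow) area.
Plume center vt = 0.495 × 2690 = 1331.55 m, so the well at 1340 m is 8.45 m downgradient of the peak.
√(4πDt) = 32.27 m, giving peak height M/(n_e·A·√(4πDt)) = 118/(0.24 × 4.40 × 32.27) = 3.463 kg/m³.
(x−vt)²/(4Dt) = (8.45)²/(4 × 0.0308 × 2690) = 0.2155; exp(−0.2155) = 0.8061.
C = 3.463 × 0.8061 = 2.79 kg/m³.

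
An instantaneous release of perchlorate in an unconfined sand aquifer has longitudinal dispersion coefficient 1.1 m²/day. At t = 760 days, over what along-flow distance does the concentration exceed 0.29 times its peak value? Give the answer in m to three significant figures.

The plume is Gaussian with σ = √(2Dt) = √(2 × 1.1 × 760) = 40.89 m.
C/C_peak = exp(−Δx²/(2σ²)) = 0.29 ⇒ Δx = σ·√(−2 ln 0.29) = 40.89 × 1.573 = 64.32 m.
Width = 2Δx = 129 m.

129 m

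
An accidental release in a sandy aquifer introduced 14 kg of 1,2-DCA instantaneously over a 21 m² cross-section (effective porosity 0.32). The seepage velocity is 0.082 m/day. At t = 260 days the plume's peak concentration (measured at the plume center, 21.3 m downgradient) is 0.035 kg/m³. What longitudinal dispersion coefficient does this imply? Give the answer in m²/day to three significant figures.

At the plume center C_max = M/(n_e·A·√(4πDt)), so D = M²/(4πt·(n_e·A·C_max)²).
n_e·A·C_max = 0.32 × 21 × 0.035 = 0.2352 kg/m.
D = 14²/(4π × 260 × 0.2352²) = 1.08 m²/day.

1.08 m²/day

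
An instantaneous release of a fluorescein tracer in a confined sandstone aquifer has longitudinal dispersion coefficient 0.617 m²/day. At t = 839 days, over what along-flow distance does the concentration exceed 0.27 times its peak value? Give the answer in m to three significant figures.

104 m

The plume is Gaussian with σ = √(2Dt) = √(2 × 0.617 × 839) = 32.18 m.
C/C_peak = exp(−Δx²/(2σ²)) = 0.27 ⇒ Δx = σ·√(−2 ln 0.27) = 32.18 × 1.618 = 52.07 m.
Width = 2Δx = 104 m.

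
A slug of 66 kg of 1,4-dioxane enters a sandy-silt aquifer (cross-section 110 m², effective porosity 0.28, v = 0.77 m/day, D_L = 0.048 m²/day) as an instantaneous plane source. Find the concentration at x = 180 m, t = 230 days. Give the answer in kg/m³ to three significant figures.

0.150 kg/m³

For an instantaneous plane source, C(x,t) = M/(n_e·A·√(4πDt)) · exp(−(x−vt)²/(4Dt)), with n_e·A the pore (flow) area.
Plume center vt = 0.77 × 230 = 177.1 m, so the well at 180 m is 2.9 m downgradient of the peak.
√(4πDt) = 11.78 m, giving peak height M/(n_e·A·√(4πDt)) = 66/(0.28 × 110 × 11.78) = 0.1819 kg/m³.
(x−vt)²/(4Dt) = (2.9)²/(4 × 0.048 × 230) = 0.1904; exp(−0.1904) = 0.8266.
C = 0.1819 × 0.8266 = 0.150 kg/m³.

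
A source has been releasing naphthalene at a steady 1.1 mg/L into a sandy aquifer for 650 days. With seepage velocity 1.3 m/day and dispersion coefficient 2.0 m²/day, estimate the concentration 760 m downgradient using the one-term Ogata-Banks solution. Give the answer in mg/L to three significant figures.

For a continuous step input, C/C₀ ≈ ½·erfc((x−vt)/(2√(Dt))).
vt = 1.3 × 650 = 845 m and 2√(Dt) = 2√(2.0 × 650) = 72.11 m.
Argument (x−vt)/(2√(Dt)) = (760 − 845)/72.11 = -1.179; ½·erfc(-1.179) = 0.9523.
C = 1.1 × 0.9523 = 1.05 mg/L.

1.05 mg/L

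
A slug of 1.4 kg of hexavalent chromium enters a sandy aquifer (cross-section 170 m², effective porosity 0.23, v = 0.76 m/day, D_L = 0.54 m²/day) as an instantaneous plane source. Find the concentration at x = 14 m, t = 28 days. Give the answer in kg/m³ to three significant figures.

0.00108 kg/m³

For an instantaneous plane source, C(x,t) = M/(n_e·A·√(4πDt)) · exp(−(x−vt)²/(4Dt)), with n_e·A the pore (flow) area.
Plume center vt = 0.76 × 28 = 21.28 m, so the well at 14 m is 7.28 m upgradient of the peak.
√(4πDt) = 13.78 m, giving peak height M/(n_e·A·√(4πDt)) = 1.4/(0.23 × 170 × 13.78) = 0.002598 kg/m³.
(x−vt)²/(4Dt) = (-7.28)²/(4 × 0.54 × 28) = 0.8763; exp(−0.8763) = 0.4163.
C = 0.002598 × 0.4163 = 0.00108 kg/m³.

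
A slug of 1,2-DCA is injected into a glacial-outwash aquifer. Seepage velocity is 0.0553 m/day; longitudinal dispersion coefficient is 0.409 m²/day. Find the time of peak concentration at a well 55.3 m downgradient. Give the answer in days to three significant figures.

For the 1D instantaneous-source solution, setting ∂C/∂t = 0 at fixed x gives v²t² + 2Dt − x² = 0, so t = (√(D² + v²x²) − D)/v².
√(D² + v²x²) = √(0.409² + 0.0553² × 55.3²) = 3.085; v² = 0.00305809.
t = (3.085 − 0.409)/0.00305809 = 875 days (vs. the pure-advection estimate x/v = 1000 d).

875 days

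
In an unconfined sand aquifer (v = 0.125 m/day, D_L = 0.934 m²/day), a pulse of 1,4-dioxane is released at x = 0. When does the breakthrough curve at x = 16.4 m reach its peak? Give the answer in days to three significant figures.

For the 1D instantaneous-source solution, setting ∂C/∂t = 0 at fixed x gives v²t² + 2Dt − x² = 0, so t = (√(D² + v²x²) − D)/v².
√(D² + v²x²) = √(0.934² + 0.125² × 16.4²) = 2.253; v² = 0.015625.
t = (2.253 − 0.934)/0.015625 = 84.4 days (vs. the pure-advection estimate x/v = 131 d).

84.4 days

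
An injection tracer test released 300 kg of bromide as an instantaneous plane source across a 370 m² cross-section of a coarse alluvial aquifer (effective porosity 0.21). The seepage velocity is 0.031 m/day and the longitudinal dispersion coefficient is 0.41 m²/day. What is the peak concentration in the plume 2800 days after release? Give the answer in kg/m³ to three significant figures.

0.0321 kg/m³

The peak of an instantaneous 1D plume sits at x = vt; there the Gaussian factor is 1 and C_max = M/(n_e·A·√(4πDt)), where n_e·A is the pore area the mass is dissolved in.
√(4πDt) = √(4π × 0.41 × 2800) = 120.1 m, so C_max = 300/(0.21 × 370 × 120.1) = 0.0321 kg/m³.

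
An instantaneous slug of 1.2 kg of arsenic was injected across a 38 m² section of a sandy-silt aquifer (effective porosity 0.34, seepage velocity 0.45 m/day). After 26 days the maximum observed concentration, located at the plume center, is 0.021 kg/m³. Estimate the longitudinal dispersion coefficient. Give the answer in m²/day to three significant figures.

At the plume center C_max = M/(n_e·A·√(4πDt)), so D = M²/(4πt·(n_e·A·C_max)²).
n_e·A·C_max = 0.34 × 38 × 0.021 = 0.2713 kg/m.
D = 1.2²/(4π × 26 × 0.2713²) = 0.0599 m²/day.

0.0599 m²/day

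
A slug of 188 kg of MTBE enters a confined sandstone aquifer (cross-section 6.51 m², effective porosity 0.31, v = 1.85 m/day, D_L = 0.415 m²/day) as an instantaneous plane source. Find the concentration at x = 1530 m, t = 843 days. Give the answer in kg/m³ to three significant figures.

0.753 kg/m³

For an instantaneous plane source, C(x,t) = M/(n_e·A·√(4πDt)) · exp(−(x−vt)²/(4Dt)), with n_e·A the pore (flow) area.
Plume center vt = 1.85 × 843 = 1559.55 m, so the well at 1530 m is 29.55 m upgradient of the peak.
√(4πDt) = 66.30 m, giving peak height M/(n_e·A·√(4πDt)) = 188/(0.31 × 6.51 × 66.30) = 1.405 kg/m³.
(x−vt)²/(4Dt) = (-29.55)²/(4 × 0.415 × 843) = 0.6240; exp(−0.6240) = 0.5358.
C = 1.405 × 0.5358 = 0.753 kg/m³.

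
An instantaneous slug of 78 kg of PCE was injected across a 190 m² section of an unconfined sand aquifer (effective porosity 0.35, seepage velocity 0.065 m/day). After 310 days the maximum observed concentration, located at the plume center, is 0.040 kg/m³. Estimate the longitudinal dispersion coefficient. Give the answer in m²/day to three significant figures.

At the plume center C_max = M/(n_e·A·√(4πDt)), so D = M²/(4πt·(n_e·A·C_max)²).
n_e·A·C_max = 0.35 × 190 × 0.040 = 2.660 kg/m.
D = 78²/(4π × 310 × 2.660²) = 0.221 m²/day.

0.221 m²/day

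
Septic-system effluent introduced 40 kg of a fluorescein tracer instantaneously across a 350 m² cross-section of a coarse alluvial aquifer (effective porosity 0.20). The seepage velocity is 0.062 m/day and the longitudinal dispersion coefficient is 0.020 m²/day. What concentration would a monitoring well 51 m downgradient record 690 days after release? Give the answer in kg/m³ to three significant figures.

0.0128 kg/m³

For an instantaneous plane source, C(x,t) = M/(n_e·A·√(4πDt)) · exp(−(x−vt)²/(4Dt)), with n_e·A the pore (flow) area.
Plume center vt = 0.062 × 690 = 42.78 m, so the well at 51 m is 8.22 m downgradient of the peak.
√(4πDt) = 13.17 m, giving peak height M/(n_e·A·√(4πDt)) = 40/(0.20 × 350 × 13.17) = 0.04339 kg/m³.
(x−vt)²/(4Dt) = (8.22)²/(4 × 0.020 × 690) = 1.224; exp(−1.224) = 0.2941.
C = 0.04339 × 0.2941 = 0.0128 kg/m³.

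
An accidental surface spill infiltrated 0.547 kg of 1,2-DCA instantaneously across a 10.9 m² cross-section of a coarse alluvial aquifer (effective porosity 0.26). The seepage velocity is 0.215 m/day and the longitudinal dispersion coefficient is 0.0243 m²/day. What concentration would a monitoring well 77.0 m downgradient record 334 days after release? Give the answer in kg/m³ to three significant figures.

0.00834 kg/m³

For an instantaneous plane source, C(x,t) = M/(n_e·A·√(4πDt)) · exp(−(x−vt)²/(4Dt)), with n_e·A the pore (flow) area.
Plume center vt = 0.215 × 334 = 71.81 m, so the well at 77.0 m is 5.19 m downgradient of the peak.
√(4πDt) = 10.10 m, giving peak height M/(n_e·A·√(4πDt)) = 0.547/(0.26 × 10.9 × 10.10) = 0.01911 kg/m³.
(x−vt)²/(4Dt) = (5.19)²/(4 × 0.0243 × 334) = 0.8297; exp(−0.8297) = 0.4362.
C = 0.01911 × 0.4362 = 0.00834 kg/m³.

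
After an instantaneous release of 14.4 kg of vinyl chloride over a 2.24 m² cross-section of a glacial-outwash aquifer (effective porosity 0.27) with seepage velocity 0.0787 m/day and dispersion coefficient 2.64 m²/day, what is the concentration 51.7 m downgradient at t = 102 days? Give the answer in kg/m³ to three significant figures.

0.0697 kg/m³

For an instantaneous plane source, C(x,t) = M/(n_e·A·√(4πDt)) · exp(−(x−vt)²/(4Dt)), with n_e·A the pore (flow) area.
Plume center vt = 0.0787 × 102 = 8.0274 m, so the well at 51.7 m is 43.6726 m downgradient of the peak.
√(4πDt) = 58.17 m, giving peak height M/(n_e·A·√(4πDt)) = 14.4/(0.27 × 2.24 × 58.17) = 0.4093 kg/m³.
(x−vt)²/(4Dt) = (43.6726)²/(4 × 2.64 × 102) = 1.771; exp(−1.771) = 0.1702.
C = 0.4093 × 0.1702 = 0.0697 kg/m³.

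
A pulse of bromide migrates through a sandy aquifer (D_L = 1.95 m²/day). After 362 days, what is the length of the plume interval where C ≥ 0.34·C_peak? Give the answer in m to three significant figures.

The plume is Gaussian with σ = √(2Dt) = √(2 × 1.95 × 362) = 37.57 m.
C/C_peak = exp(−Δx²/(2σ²)) = 0.34 ⇒ Δx = σ·√(−2 ln 0.34) = 37.57 × 1.469 = 55.19 m.
Width = 2Δx = 110 m.

110 m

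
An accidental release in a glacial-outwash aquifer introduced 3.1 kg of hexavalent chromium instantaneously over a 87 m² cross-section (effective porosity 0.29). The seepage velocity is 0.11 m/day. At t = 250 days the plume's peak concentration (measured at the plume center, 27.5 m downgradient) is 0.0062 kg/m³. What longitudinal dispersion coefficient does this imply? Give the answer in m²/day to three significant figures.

At the plume center C_max = M/(n_e·A·√(4πDt)), so D = M²/(4πt·(n_e·A·C_max)²).
n_e·A·C_max = 0.29 × 87 × 0.0062 = 0.1564 kg/m.
D = 3.1²/(4π × 250 × 0.1564²) = 0.125 m²/day.

0.125 m²/day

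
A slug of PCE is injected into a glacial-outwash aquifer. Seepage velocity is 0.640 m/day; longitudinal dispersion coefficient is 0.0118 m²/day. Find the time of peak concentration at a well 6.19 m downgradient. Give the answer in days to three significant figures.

For the 1D instantaneous-source solution, setting ∂C/∂t = 0 at fixed x gives v²t² + 2Dt − x² = 0, so t = (√(D² + v²x²) − D)/v².
√(D² + v²x²) = √(0.0118² + 0.640² × 6.19²) = 3.962; v² = 0.4096.
t = (3.962 − 0.0118)/0.4096 = 9.64 days (vs. the pure-advection estimate x/v = 9.67 d).

9.64 days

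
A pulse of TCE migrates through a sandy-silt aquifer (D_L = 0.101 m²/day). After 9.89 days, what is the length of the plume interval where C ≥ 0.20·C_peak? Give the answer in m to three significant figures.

The plume is Gaussian with σ = √(2Dt) = √(2 × 0.101 × 9.89) = 1.413 m.
C/C_peak = exp(−Δx²/(2σ²)) = 0.20 ⇒ Δx = σ·√(−2 ln 0.20) = 1.413 × 1.794 = 2.535 m.
Width = 2Δx = 5.07 m.

5.07 m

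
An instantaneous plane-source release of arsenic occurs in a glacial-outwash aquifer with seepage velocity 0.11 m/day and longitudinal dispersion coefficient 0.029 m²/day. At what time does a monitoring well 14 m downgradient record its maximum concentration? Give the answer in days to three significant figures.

125 days

For the 1D instantaneous-source solution, setting ∂C/∂t = 0 at fixed x gives v²t² + 2Dt − x² = 0, so t = (√(D² + v²x²) − D)/v².
√(D² + v²x²) = √(0.029² + 0.11² × 14²) = 1.540; v² = 0.0121.
t = (1.540 − 0.029)/0.0121 = 125 days (vs. the pure-advection estimate x/v = 127 d).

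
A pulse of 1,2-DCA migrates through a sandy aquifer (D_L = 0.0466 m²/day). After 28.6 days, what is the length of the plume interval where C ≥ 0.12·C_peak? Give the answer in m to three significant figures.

6.72 m

The plume is Gaussian with σ = √(2Dt) = √(2 × 0.0466 × 28.6) = 1.633 m.
C/C_peak = exp(−Δx²/(2σ²)) = 0.12 ⇒ Δx = σ·√(−2 ln 0.12) = 1.633 × 2.059 = 3.362 m.
Width = 2Δx = 6.72 m.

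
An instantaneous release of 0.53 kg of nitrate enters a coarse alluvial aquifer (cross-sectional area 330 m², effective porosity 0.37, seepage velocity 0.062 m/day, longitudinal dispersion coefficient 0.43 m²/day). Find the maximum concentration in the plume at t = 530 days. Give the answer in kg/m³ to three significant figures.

8.11e-05 kg/m³

The peak of an instantaneous 1D plume sits at x = vt; there the Gaussian factor is 1 and C_max = M/(n_e·A·√(4πDt)), where n_e·A is the pore area the mass is dissolved in.
√(4πDt) = √(4π × 0.43 × 530) = 53.52 m, so C_max = 0.53/(0.37 × 330 × 53.52) = 8.11e-05 kg/m³.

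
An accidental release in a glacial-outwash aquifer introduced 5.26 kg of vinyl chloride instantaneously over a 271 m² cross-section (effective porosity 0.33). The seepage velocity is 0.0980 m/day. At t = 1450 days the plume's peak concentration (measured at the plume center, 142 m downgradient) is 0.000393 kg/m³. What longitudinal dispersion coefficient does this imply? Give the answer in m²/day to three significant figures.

At the plume center C_max = M/(n_e·A·√(4πDt)), so D = M²/(4πt·(n_e·A·C_max)²).
n_e·A·C_max = 0.33 × 271 × 0.000393 = 0.03515 kg/m.
D = 5.26²/(4π × 1450 × 0.03515²) = 1.23 m²/day.

1.23 m²/day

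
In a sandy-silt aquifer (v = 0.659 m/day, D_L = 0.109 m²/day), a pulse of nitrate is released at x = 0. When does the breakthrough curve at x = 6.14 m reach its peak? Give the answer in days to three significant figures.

9.07 days

For the 1D instantaneous-source solution, setting ∂C/∂t = 0 at fixed x gives v²t² + 2Dt − x² = 0, so t = (√(D² + v²x²) − D)/v².
√(D² + v²x²) = √(0.109² + 0.659² × 6.14²) = 4.048; v² = 0.434281.
t = (4.048 − 0.109)/0.434281 = 9.07 days (vs. the pure-advection estimate x/v = 9.32 d).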